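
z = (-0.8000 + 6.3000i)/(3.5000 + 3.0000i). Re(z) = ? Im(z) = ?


Multiply by conjugate: (-0.8000 + 6.3000i)(3.5000 - 3.0000i) / (3.5^2 + 3^2)
Numerator real = -0.8*3.5 + 6.3*3 = 16.1
Numerator imag = 6.3*3.5 - (-0.8)*3 = 24.45
Denominator = 21.25
Re(z) = 16.1/21.25 = 0.7576
Im(z) = 24.45/21.25 = 1.1506

Re(z) = 0.7576, Im(z) = 1.1506


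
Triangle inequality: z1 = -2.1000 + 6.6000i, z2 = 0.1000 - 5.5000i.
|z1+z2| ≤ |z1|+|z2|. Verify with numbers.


|z1| = sqrt((-2.1)^2 + 6.6^2) = sqrt(47.97) = 6.9260
|z2| = sqrt(0.1^2 + (-5.5)^2) = sqrt(30.26) = 5.5009
z1+z2 = -2.0000 + 1.1000i
|z1+z2| = sqrt(5.21) = 2.2825
|z1|+|z2| = 6.9260 + 5.5009 = 12.4269

|z1+z2| = 2.2825 ≤ |z1|+|z2| = 12.4269 (verified)


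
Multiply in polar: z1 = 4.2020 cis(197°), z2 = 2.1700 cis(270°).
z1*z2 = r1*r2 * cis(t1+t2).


r = 4.2020 * 2.1700 = 9.1183
theta = 197° + 270° = 467° = 107° (mod 360)

9.1183 cis(107°)


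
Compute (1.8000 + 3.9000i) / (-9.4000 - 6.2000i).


Conjugate of z2 = -9.4000 + 6.2000i
Numerator: (1.8000 + 3.9000i)(-9.4000 + 6.2000i) = -41.1000 - 25.5000i
Denominator: (-9.4)^2 + (-6.2)^2 = 126.8
Result = (-41.1000 - 25.5000i)/126.8

-0.3241 - 0.2011i


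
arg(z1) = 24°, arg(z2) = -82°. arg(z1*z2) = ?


arg(z1*z2) = 24° - 82° = -58°
Normalized to (-180°, 180°]: -58°

-58°


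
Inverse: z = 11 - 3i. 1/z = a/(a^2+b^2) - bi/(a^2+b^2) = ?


|z|^2 = 121+9 = 130
1/z = (11 + 3i)/130

1/z = 0.0846 + 0.0231i


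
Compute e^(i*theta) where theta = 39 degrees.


cos(39°) = 0.7771
sin(39°) = 0.6293

e^(i*39°) = 0.7771 + 0.6293i


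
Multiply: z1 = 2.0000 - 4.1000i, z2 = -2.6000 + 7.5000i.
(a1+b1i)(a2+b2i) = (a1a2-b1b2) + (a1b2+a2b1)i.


Real = 2*(-2.6) - (-4.1)*7.5 = -5.2 - (-30.75) = 25.55
Imag = 2*7.5 - (2.6)*(-4.1) = 15 + 10.66 = 25.66

25.5500 + 25.6600i


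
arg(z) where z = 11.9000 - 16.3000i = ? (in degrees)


Re = 11.9, Im = -16.3
arg = atan2(-16.3, 11.9) = -53.8683 degrees

arg(z) = -53.8683 degrees


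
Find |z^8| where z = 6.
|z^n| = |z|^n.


|z| = sqrt(36+0) = sqrt(36) = 6
|z^8| = |z|^8 = 6^8 = 1679616

|z^8| = 1679616


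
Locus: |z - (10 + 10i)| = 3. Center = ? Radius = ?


|z - z0| = r is a circle with center z0 and radius r.
Center = (10, 10), radius = 3

Circle with center (10, 10) and radius 3


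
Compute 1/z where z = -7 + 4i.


|z|^2 = 49+16 = 65
1/z = (-7 - 4i)/65

1/z = -0.1077 - 0.0615i


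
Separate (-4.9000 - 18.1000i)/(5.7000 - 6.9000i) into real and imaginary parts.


Multiply by conjugate: (-4.9000 - 18.1000i)(5.7000 + 6.9000i) / (5.7^2 + (-6.9)^2)
Numerator real = -4.9*5.7 - (18.1)*(-6.9) = 96.96
Numerator imag = -18.1*5.7 - (-4.9)*(-6.9) = -136.98
Denominator = 80.1
Re(z) = 96.96/80.1 = 1.2105
Im(z) = -136.98/80.1 = -1.7101

Re(z) = 1.2105, Im(z) = -1.7101


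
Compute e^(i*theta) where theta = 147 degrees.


cos(147°) = -0.8387
sin(147°) = 0.5446

e^(i*147°) = -0.8387 + 0.5446i


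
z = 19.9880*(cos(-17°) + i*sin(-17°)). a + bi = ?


a = 19.9880*cos(-17°) = 19.9880*0.956305 = 19.1146
b = 19.9880*sin(-17°) = 19.9880*(-0.29237) = -5.8439

19.1146 - 5.8439i


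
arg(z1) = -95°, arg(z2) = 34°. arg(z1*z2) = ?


arg(z1*z2) = -95° + 34° = -61°
Normalized to (-180°, 180°]: -61°

-61°


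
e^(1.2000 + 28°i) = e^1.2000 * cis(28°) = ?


e^1.2000 = 3.3201
cos(28°) = 0.88295
sin(28°) = 0.46947
Real = 3.3201*0.88295 = 2.9315
Imag = 3.3201*0.46947 = 1.5587

2.9315 + 1.5587i


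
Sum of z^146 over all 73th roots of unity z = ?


The roots are w_k = w^k with w = e^(2*pi*i/73), and (w^k)^146 = (w^146)^k.
So S = 1 + u + u^2 + ... + u^(72) with u = w^146.
146 = 2*73 + 0, so 146 is a multiple of 73 and u = (w^73)^2 = 1.
Every one of the 73 terms equals 1: S = 73

S = 73


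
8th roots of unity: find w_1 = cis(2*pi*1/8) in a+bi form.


Angle = 360*1/8 = 45°
a = cos(45°) = 0.7071
b = sin(45°) = 0.7071

0.7071 + 0.7071i


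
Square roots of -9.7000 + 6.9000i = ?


|z| = sqrt(94.09+47.61) = 11.9038
sqrt((|z|+a)/2) = sqrt((11.9038+(-9.7))/2) = sqrt(1.1019) = 1.0497
sqrt((|z|-a)/2) = sqrt((11.9038-(-9.7))/2) = sqrt(10.8019) = 3.2866

±(1.0497 + 3.2866i) i.e. 1.0497 + 3.2866i and -1.0497 - 3.2866i


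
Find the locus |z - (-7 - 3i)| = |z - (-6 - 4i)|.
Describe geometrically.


Equal distances means the locus is the perpendicular bisector of z1 and z2.
Midpoint = ((-7+(-6))/2, (-3+(-4))/2) = (-6.5000, -3.5000)

Perpendicular bisector through (-6.5000, -3.5000)


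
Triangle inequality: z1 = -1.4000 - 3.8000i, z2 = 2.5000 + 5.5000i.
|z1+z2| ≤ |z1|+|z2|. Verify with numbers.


|z1| = sqrt((-1.4)^2 + (-3.8)^2) = sqrt(16.4) = 4.0497
|z2| = sqrt(2.5^2 + 5.5^2) = sqrt(36.5) = 6.0415
z1+z2 = 1.1000 + 1.7000i
|z1+z2| = sqrt(4.1) = 2.0248
|z1|+|z2| = 4.0497 + 6.0415 = 10.0912

|z1+z2| = 2.0248 ≤ |z1|+|z2| = 10.0912 (verified)


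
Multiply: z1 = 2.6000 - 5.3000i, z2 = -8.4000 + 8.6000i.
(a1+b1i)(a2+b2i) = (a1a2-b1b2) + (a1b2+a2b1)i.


Real = 2.6*(-8.4) - (-5.3)*8.6 = -21.84 - (-45.58) = 23.74
Imag = 2.6*8.6 - (8.4)*(-5.3) = 22.36 + 44.52 = 66.88

23.7400 + 66.8800i


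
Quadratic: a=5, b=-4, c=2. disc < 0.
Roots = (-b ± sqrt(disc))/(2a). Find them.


disc = (-4)^2 - 4*5*2 = 16 - 40 = -24
sqrt(|disc|) = sqrt(24) = 4.8990
Real part = 4/(2*5) = 0.4000
Imag part = 4.8990/(2*5) = 0.4899

0.4000 ± 0.4899i


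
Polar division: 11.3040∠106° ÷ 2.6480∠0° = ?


r = 11.3040 / 2.6480 = 4.2689
theta = 106° - 0° = 106° = 106° (mod 360)

4.2689 cis(106°)


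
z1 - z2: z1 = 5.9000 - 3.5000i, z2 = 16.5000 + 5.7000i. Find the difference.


Real: 5.9 - 16.5 = -10.6
Imag: -3.5 - 5.7 = -9.2

-10.6000 - 9.2000i


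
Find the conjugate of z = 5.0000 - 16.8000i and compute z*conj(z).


z_bar = 5.0000 + 16.8000i
z*z_bar = 5^2 + (-16.8)^2 = 25 + 282.24 = 307.24

z_bar = 5.0000 + 16.8000i, z*z_bar = 307.24


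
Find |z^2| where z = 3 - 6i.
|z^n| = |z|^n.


|z| = sqrt(9+36) = sqrt(45) = 6.7082
|z^2| = |z|^2 = (sqrt(45))^2 = 45

|z^2| = 45


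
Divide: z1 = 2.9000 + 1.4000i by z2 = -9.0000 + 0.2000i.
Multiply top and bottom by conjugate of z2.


Conjugate of z2 = -9.0000 - 0.2000i
Numerator: (2.9000 + 1.4000i)(-9.0000 - 0.2000i) = -25.8200 - 13.1800i
Denominator: (-9)^2 + 0.2^2 = 81.04
Result = (-25.8200 - 13.1800i)/81.04

-0.3186 - 0.1626i


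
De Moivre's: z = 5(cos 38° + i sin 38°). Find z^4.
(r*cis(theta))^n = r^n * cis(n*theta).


r^4 = 5^4 = 625
n*theta = 4*38° = 152° = 152° (mod 360)
a = 625*cos(152°) = -551.8422
b = 625*sin(152°) = 293.4197

625 cis(152°) = -551.8422 + 293.4197i


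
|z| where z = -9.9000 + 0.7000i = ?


|z| = sqrt((-9.9)^2 + 0.7^2) = sqrt(98.01 + 0.49) = sqrt(98.5) = 9.9247

|z| = 9.9247


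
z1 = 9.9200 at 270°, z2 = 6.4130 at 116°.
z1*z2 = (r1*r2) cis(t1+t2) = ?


r = 9.9200 * 6.4130 = 63.6170
theta = 270° + 116° = 386° = 26° (mod 360)

63.6170 cis(26°)


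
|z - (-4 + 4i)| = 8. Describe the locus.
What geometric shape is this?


|z - z0| = r is a circle with center z0 and radius r.
Center = (-4, 4), radius = 8

Circle with center (-4, 4) and radius 8


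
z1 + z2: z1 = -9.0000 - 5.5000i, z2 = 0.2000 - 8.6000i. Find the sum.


Real: -9 + 0.2 = -8.8
Imag: -5.5 - 8.6 = -14.1

-8.8000 - 14.1000i


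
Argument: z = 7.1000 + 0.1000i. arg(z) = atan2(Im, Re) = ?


Re = 7.1, Im = 0.1
arg = atan2(0.1, 7.1) = 0.8069 degrees

arg(z) = 0.8069 degrees


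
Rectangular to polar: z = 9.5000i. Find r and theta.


r = sqrt(0+90.25) = sqrt(90.25) = 9.5000
theta = atan2(9.5, 0) = 90.0000 degrees

r = 9.5000, theta = 90.0000 degrees


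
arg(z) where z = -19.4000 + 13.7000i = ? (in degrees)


Re = -19.4, Im = 13.7
arg = atan2(13.7, -19.4) = 144.7708 degrees

arg(z) = 144.7708 degrees


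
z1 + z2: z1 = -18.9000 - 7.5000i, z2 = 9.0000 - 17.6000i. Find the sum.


Real: -18.9 + 9 = -9.9
Imag: -7.5 - 17.6 = -25.1

-9.9000 - 25.1000i


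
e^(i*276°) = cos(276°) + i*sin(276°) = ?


cos(276°) = 0.1045
sin(276°) = -0.9945

e^(i*276°) = 0.1045 - 0.9945i


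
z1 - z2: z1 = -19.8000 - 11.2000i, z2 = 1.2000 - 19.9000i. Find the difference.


Real: -19.8 - 1.2 = -21
Imag: -11.2 + 19.9 = 8.7

-21.0000 + 8.7000i


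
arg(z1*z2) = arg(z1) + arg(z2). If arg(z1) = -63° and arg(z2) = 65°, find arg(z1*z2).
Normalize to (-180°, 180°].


arg(z1*z2) = -63° + 65° = 2°
Normalized to (-180°, 180°]: 2°

2°


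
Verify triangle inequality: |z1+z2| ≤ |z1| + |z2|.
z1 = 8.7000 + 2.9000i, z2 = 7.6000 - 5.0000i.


|z1| = sqrt(8.7^2 + 2.9^2) = sqrt(84.1) = 9.1706
|z2| = sqrt(7.6^2 + (-5)^2) = sqrt(82.76) = 9.0973
z1+z2 = 16.3000 - 2.1000i
|z1+z2| = sqrt(270.1) = 16.4347
|z1|+|z2| = 9.1706 + 9.0973 = 18.2679

|z1+z2| = 16.4347 ≤ |z1|+|z2| = 18.2679 (verified)


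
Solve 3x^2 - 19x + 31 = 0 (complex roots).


disc = (-19)^2 - 4*3*31 = 361 - 372 = -11
sqrt(|disc|) = sqrt(11) = 3.3166
Real part = 19/(2*3) = 3.1667
Imag part = 3.3166/(2*3) = 0.5528

3.1667 ± 0.5528i


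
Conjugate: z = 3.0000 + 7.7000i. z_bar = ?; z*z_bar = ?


z_bar = 3.0000 - 7.7000i
z*z_bar = 3^2 + 7.7^2 = 9 + 59.29 = 68.29

z_bar = 3.0000 - 7.7000i, z*z_bar = 68.29


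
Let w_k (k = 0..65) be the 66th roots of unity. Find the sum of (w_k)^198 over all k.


The roots are w_k = w^k with w = e^(2*pi*i/66), and (w^k)^198 = (w^198)^k.
So S = 1 + u + u^2 + ... + u^(65) with u = w^198.
198 = 3*66 + 0, so 198 is a multiple of 66 and u = (w^66)^3 = 1.
Every one of the 66 terms equals 1: S = 66

S = 66


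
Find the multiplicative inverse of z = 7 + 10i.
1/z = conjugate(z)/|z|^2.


|z|^2 = 49+100 = 149
1/z = (7 - 10i)/149

1/z = 0.0470 - 0.0671i


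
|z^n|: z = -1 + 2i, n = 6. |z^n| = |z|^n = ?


|z| = sqrt(1+4) = sqrt(5) = 2.2361
|z^6| = |z|^6 = (sqrt(5))^6 = 5^3 = 125

|z^6| = 125


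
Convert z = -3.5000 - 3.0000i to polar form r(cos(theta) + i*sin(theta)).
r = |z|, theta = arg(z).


r = sqrt(12.25+9) = sqrt(21.25) = 4.6098
theta = atan2(-3, -3.5) = -139.3987 degrees

r = 4.6098, theta = -139.3987 degrees


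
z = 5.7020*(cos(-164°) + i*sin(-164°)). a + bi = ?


a = 5.7020*cos(-164°) = 5.7020*(-0.96126) = -5.4811
b = 5.7020*sin(-164°) = 5.7020*(-0.27564) = -1.5717

-5.4811 - 1.5717i


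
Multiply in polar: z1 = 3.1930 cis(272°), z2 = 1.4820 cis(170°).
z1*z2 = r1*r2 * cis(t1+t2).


r = 3.1930 * 1.4820 = 4.7320
theta = 272° + 170° = 442° = 82° (mod 360)

4.7320 cis(82°)


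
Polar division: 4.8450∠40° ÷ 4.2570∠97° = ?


r = 4.8450 / 4.2570 = 1.1381
theta = 40° - 97° = -57° = 303° (mod 360)

1.1381 cis(303°)


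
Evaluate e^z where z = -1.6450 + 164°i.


e^-1.6450 = 0.1930
cos(164°) = -0.9613
sin(164°) = 0.2756
Real = 0.1930*(-0.9613) = -0.1855
Imag = 0.1930*0.2756 = 0.0532

-0.1855 + 0.0532i


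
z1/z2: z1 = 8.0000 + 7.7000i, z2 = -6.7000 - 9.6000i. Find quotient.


Conjugate of z2 = -6.7000 + 9.6000i
Numerator: (8.0000 + 7.7000i)(-6.7000 + 9.6000i) = -127.5200 + 25.2100i
Denominator: (-6.7)^2 + (-9.6)^2 = 137.05
Result = (-127.5200 + 25.2100i)/137.05

-0.9305 + 0.1839i


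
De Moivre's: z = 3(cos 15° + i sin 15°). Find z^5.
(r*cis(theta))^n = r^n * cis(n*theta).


r^5 = 3^5 = 243
n*theta = 5*15° = 75° = 75° (mod 360)
a = 243*cos(75°) = 62.8930
b = 243*sin(75°) = 234.7200

243 cis(75°) = 62.8930 + 234.7200i


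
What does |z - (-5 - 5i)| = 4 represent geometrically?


|z - z0| = r is a circle with center z0 and radius r.
Center = (-5, -5), radius = 4

Circle with center (-5, -5) and radius 4


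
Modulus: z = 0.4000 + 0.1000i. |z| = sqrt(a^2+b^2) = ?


|z| = sqrt(0.4^2 + 0.1^2) = sqrt(0.16 + 0.01) = sqrt(0.17) = 0.4123

|z| = 0.4123


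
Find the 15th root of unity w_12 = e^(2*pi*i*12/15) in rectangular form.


Angle = 360*12/15 = 288°
a = cos(288°) = 0.3090
b = sin(288°) = -0.9511

0.3090 - 0.9511i


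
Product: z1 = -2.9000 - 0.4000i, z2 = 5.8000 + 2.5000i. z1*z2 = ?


Real = -2.9*5.8 - (-0.4)*2.5 = -16.82 - (-1) = -15.82
Imag = -2.9*2.5 + 5.8*(-0.4) = -7.25 - (2.32) = -9.57

-15.8200 - 9.5700i


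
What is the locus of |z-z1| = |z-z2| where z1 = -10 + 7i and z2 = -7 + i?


Equal distances means the locus is the perpendicular bisector of z1 and z2.
Midpoint = ((-10+(-7))/2, (7+1)/2) = (-8.5000, 4.0000)

Perpendicular bisector through (-8.5000, 4.0000)


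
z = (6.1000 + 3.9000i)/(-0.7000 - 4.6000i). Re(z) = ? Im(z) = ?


Multiply by conjugate: (6.1000 + 3.9000i)(-0.7000 + 4.6000i) / ((-0.7)^2 + (-4.6)^2)
Numerator real = 6.1*(-0.7) + 3.9*(-4.6) = -22.21
Numerator imag = 3.9*(-0.7) - 6.1*(-4.6) = 25.33
Denominator = 21.65
Re(z) = -22.21/21.65 = -1.0259
Im(z) = 25.33/21.65 = 1.1700

Re(z) = -1.0259, Im(z) = 1.1700


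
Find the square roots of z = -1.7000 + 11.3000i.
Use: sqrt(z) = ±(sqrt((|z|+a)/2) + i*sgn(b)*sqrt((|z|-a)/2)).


|z| = sqrt(2.89+127.69) = 11.4272
sqrt((|z|+a)/2) = sqrt((11.4272+(-1.7))/2) = sqrt(4.8636) = 2.2054
sqrt((|z|-a)/2) = sqrt((11.4272-(-1.7))/2) = sqrt(6.5636) = 2.5619

±(2.2054 + 2.5619i) i.e. 2.2054 + 2.5619i and -2.2054 - 2.5619i


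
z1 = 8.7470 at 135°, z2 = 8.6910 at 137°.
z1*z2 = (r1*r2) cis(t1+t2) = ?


r = 8.7470 * 8.6910 = 76.0202
theta = 135° + 137° = 272° = 272° (mod 360)

76.0202 cis(272°)


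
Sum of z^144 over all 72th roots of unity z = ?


The roots are w_k = w^k with w = e^(2*pi*i/72), and (w^k)^144 = (w^144)^k.
So S = 1 + u + u^2 + ... + u^(71) with u = w^144.
144 = 2*72 + 0, so 144 is a multiple of 72 and u = (w^72)^2 = 1.
Every one of the 72 terms equals 1: S = 72

S = 72


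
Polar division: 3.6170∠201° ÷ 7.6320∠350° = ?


r = 3.6170 / 7.6320 = 0.4739
theta = 201° - 350° = -149° = 211° (mod 360)

0.4739 cis(211°)


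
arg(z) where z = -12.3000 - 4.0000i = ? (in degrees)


Re = -12.3, Im = -4
arg = atan2(-4, -12.3) = -161.9853 degrees

arg(z) = -161.9853 degrees


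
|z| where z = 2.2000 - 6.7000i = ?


|z| = sqrt(2.2^2 + (-6.7)^2) = sqrt(4.84 + 44.89) = sqrt(49.73) = 7.0520

|z| = 7.0520


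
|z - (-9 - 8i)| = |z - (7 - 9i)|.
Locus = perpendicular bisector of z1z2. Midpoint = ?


Equal distances means the locus is the perpendicular bisector of z1 and z2.
Midpoint = ((-9+7)/2, (-8+(-9))/2) = (-1.0000, -8.5000)

Perpendicular bisector through (-1.0000, -8.5000)


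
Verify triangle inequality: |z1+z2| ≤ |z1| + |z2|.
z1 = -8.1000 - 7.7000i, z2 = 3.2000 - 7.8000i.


|z1| = sqrt((-8.1)^2 + (-7.7)^2) = sqrt(124.9) = 11.1759
|z2| = sqrt(3.2^2 + (-7.8)^2) = sqrt(71.08) = 8.4309
z1+z2 = -4.9000 - 15.5000i
|z1+z2| = sqrt(264.26) = 16.2561
|z1|+|z2| = 11.1759 + 8.4309 = 19.6068

|z1+z2| = 16.2561 ≤ |z1|+|z2| = 19.6068 (verified)


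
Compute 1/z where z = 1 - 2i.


|z|^2 = 1+4 = 5
1/z = (1 + 2i)/5

1/z = 0.2000 + 0.4000i


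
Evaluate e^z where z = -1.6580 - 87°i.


e^-1.6580 = 0.19052
cos(-87°) = 0.0523
sin(-87°) = -0.9986
Real = 0.19052*0.0523 = 0.0100
Imag = 0.19052*(-0.9986) = -0.1903

0.0100 - 0.1903i


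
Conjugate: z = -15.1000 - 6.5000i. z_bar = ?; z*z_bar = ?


z_bar = -15.1000 + 6.5000i
z*z_bar = (-15.1)^2 + (-6.5)^2 = 228.01 + 42.25 = 270.26

z_bar = -15.1000 + 6.5000i, z*z_bar = 270.26


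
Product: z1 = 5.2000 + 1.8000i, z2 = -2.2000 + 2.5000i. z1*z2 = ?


Real = 5.2*(-2.2) - 1.8*2.5 = -11.44 - 4.5 = -15.94
Imag = 5.2*2.5 - (2.2)*1.8 = 13 - (3.96) = 9.04

-15.9400 + 9.0400i


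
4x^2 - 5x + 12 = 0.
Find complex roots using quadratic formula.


disc = (-5)^2 - 4*4*12 = 25 - 192 = -167
sqrt(|disc|) = sqrt(167) = 12.9228
Real part = 5/(2*4) = 0.6250
Imag part = 12.9228/(2*4) = 1.6154

0.6250 ± 1.6154i


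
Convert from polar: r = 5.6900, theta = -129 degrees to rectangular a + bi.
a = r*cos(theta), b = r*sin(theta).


a = 5.6900*cos(-129°) = 5.6900*(-0.62932) = -3.5808
b = 5.6900*sin(-129°) = 5.6900*(-0.77715) = -4.4220

-3.5808 - 4.4220i


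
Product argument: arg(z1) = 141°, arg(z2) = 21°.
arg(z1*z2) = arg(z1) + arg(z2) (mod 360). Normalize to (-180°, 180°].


arg(z1*z2) = 141° + 21° = 162°
Normalized to (-180°, 180°]: 162°

162°


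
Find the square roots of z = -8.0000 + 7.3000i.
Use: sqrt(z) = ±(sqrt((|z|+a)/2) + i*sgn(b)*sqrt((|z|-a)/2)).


|z| = sqrt(64+53.29) = 10.8301
sqrt((|z|+a)/2) = sqrt((10.8301+(-8))/2) = sqrt(1.4150) = 1.1895
sqrt((|z|-a)/2) = sqrt((10.8301-(-8))/2) = sqrt(9.4150) = 3.0684

±(1.1895 + 3.0684i) i.e. 1.1895 + 3.0684i and -1.1895 - 3.0684i


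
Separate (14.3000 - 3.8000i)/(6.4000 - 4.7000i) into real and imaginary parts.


Multiply by conjugate: (14.3000 - 3.8000i)(6.4000 + 4.7000i) / (6.4^2 + (-4.7)^2)
Numerator real = 14.3*6.4 - (3.8)*(-4.7) = 109.38
Numerator imag = -3.8*6.4 - 14.3*(-4.7) = 42.89
Denominator = 63.05
Re(z) = 109.38/63.05 = 1.7348
Im(z) = 42.89/63.05 = 0.6803

Re(z) = 1.7348, Im(z) = 0.6803


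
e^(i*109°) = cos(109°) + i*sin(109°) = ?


cos(109°) = -0.3256
sin(109°) = 0.9455

e^(i*109°) = -0.3256 + 0.9455i


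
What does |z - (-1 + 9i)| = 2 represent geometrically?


|z - z0| = r is a circle with center z0 and radius r.
Center = (-1, 9), radius = 2

Circle with center (-1, 9) and radius 2


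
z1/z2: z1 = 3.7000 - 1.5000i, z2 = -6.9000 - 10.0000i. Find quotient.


Conjugate of z2 = -6.9000 + 10.0000i
Numerator: (3.7000 - 1.5000i)(-6.9000 + 10.0000i) = -10.5300 + 47.3500i
Denominator: (-6.9)^2 + (-10)^2 = 147.61
Result = (-10.5300 + 47.3500i)/147.61

-0.0713 + 0.3208i


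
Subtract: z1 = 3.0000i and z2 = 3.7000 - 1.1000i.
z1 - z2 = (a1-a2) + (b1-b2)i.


Real: 0 - 3.7 = -3.7
Imag: 3 + 1.1 = 4.1

-3.7000 + 4.1000i


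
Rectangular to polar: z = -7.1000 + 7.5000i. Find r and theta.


r = sqrt(50.41+56.25) = sqrt(106.66) = 10.3276
theta = atan2(7.5, -7.1) = 133.4306 degrees

r = 10.3276, theta = 133.4306 degrees


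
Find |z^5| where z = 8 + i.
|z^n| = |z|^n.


|z| = sqrt(64+1) = sqrt(65) = 8.0623
|z^5| = |z|^5 = (sqrt(65))^5 = 65^2 * sqrt(65) = 4225*sqrt(65)

|z^5| = 4225*sqrt(65) ≈ 34063.0390


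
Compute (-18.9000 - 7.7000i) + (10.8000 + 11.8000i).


Real: -18.9 + 10.8 = -8.1
Imag: -7.7 + 11.8 = 4.1

-8.1000 + 4.1000i


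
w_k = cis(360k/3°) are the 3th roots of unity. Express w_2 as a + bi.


Angle = 360*2/3 = 240°
a = cos(240°) = -0.5000
b = sin(240°) = -0.8660

-0.5000 - 0.8660i


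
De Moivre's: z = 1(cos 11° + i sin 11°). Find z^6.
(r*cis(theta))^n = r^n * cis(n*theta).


r^6 = 1^6 = 1
n*theta = 6*11° = 66° = 66° (mod 360)
a = 1*cos(66°) = 0.4067
b = 1*sin(66°) = 0.9135

1 cis(66°) = 0.4067 + 0.9135i


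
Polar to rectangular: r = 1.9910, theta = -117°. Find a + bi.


a = 1.9910*cos(-117°) = 1.9910*(-0.454) = -0.9039
b = 1.9910*sin(-117°) = 1.9910*(-0.891) = -1.7740

-0.9039 - 1.7740i


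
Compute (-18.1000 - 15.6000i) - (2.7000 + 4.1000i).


Real: -18.1 - 2.7 = -20.8
Imag: -15.6 - 4.1 = -19.7

-20.8000 - 19.7000i


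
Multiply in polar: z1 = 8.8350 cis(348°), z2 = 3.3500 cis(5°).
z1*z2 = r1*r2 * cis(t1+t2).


r = 8.8350 * 3.3500 = 29.5973
theta = 348° + 5° = 353° = 353° (mod 360)

29.5973 cis(353°)


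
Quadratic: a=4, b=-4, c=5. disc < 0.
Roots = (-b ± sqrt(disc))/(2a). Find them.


disc = (-4)^2 - 4*4*5 = 16 - 80 = -64
sqrt(|disc|) = sqrt(64) = 8.0000
Real part = 4/(2*4) = 0.5000
Imag part = 8.0000/(2*4) = 1.0000

0.5000 ± 1.0000i


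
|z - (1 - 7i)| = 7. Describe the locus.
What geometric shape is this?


|z - z0| = r is a circle with center z0 and radius r.
Center = (1, -7), radius = 7

Circle with center (1, -7) and radius 7


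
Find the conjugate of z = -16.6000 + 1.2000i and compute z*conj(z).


z_bar = -16.6000 - 1.2000i
z*z_bar = (-16.6)^2 + 1.2^2 = 275.56 + 1.44 = 277

z_bar = -16.6000 - 1.2000i, z*z_bar = 277


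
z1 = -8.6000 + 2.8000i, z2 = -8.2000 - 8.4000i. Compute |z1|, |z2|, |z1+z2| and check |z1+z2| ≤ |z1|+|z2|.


|z1| = sqrt((-8.6)^2 + 2.8^2) = sqrt(81.8) = 9.0443
|z2| = sqrt((-8.2)^2 + (-8.4)^2) = sqrt(137.8) = 11.7388
z1+z2 = -16.8000 - 5.6000i
|z1+z2| = sqrt(313.6) = 17.7088
|z1|+|z2| = 9.0443 + 11.7388 = 20.7831

|z1+z2| = 17.7088 ≤ |z1|+|z2| = 20.7831 (verified)


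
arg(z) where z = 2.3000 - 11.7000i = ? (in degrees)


Re = 2.3, Im = -11.7
arg = atan2(-11.7, 2.3) = -78.8785 degrees

arg(z) = -78.8785 degrees


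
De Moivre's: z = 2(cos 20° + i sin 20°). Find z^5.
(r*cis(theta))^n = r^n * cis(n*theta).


r^5 = 2^5 = 32
n*theta = 5*20° = 100° = 100° (mod 360)
a = 32*cos(100°) = -5.5567
b = 32*sin(100°) = 31.5138

32 cis(100°) = -5.5567 + 31.5138i


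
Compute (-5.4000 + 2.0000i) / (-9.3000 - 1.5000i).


Conjugate of z2 = -9.3000 + 1.5000i
Numerator: (-5.4000 + 2.0000i)(-9.3000 + 1.5000i) = 47.2200 - 26.7000i
Denominator: (-9.3)^2 + (-1.5)^2 = 88.74
Result = (47.2200 - 26.7000i)/88.74

0.5321 - 0.3009i


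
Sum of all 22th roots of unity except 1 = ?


With w = e^(2*pi*i/22), all 22 of the 22th roots of unity w^0 = 1, w, ..., w^(21) sum to 0: 1 + w + ... + w^(21) = (1 - w^22)/(1 - w) = 0 since w^22 = 1, w ≠ 1.
Removing the root 1: w + w^2 + ... + w^(21) = 0 - 1 = -1

Sum = -1


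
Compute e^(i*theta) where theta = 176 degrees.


cos(176°) = -0.9976
sin(176°) = 0.0698

e^(i*176°) = -0.9976 + 0.0698i


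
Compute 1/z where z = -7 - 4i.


|z|^2 = 49+16 = 65
1/z = (-7 + 4i)/65

1/z = -0.1077 + 0.0615i


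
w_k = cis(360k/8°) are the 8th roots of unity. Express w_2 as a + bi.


Angle = 360*2/8 = 90°
a = cos(90°) = 0
b = sin(90°) = 1.0000

0 + 1.0000i


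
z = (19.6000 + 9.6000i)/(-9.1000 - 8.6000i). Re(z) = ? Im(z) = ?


Multiply by conjugate: (19.6000 + 9.6000i)(-9.1000 + 8.6000i) / ((-9.1)^2 + (-8.6)^2)
Numerator real = 19.6*(-9.1) + 9.6*(-8.6) = -260.92
Numerator imag = 9.6*(-9.1) - 19.6*(-8.6) = 81.2
Denominator = 156.77
Re(z) = -260.92/156.77 = -1.6643
Im(z) = 81.2/156.77 = 0.5180

Re(z) = -1.6643, Im(z) = 0.5180


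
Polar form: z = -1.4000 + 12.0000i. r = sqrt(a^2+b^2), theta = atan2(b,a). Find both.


r = sqrt(1.96+144) = sqrt(145.96) = 12.0814
theta = atan2(12, -1.4) = 96.6544 degrees

r = 12.0814, theta = 96.6544 degrees


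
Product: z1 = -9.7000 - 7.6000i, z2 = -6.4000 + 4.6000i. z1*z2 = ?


Real = -9.7*(-6.4) - (-7.6)*4.6 = 62.08 - (-34.96) = 97.04
Imag = -9.7*4.6 - (6.4)*(-7.6) = -44.62 + 48.64 = 4.02

97.0400 + 4.0200i


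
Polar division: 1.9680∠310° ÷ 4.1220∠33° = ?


r = 1.9680 / 4.1220 = 0.4774
theta = 310° - 33° = 277° = 277° (mod 360)

0.4774 cis(277°)


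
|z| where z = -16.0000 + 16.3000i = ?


|z| = sqrt((-16)^2 + 16.3^2) = sqrt(256 + 265.69) = sqrt(521.69) = 22.8405

|z| = 22.8405


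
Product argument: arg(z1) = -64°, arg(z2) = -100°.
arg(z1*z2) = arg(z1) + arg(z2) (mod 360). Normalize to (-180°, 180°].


arg(z1*z2) = -64° - 100° = -164°
Normalized to (-180°, 180°]: -164°

-164°


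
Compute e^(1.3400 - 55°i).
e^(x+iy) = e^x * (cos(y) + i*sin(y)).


e^1.3400 = 3.81904
cos(-55°) = 0.57358
sin(-55°) = -0.81915
Real = 3.81904*0.57358 = 2.1905
Imag = 3.81904*(-0.81915) = -3.1284

2.1905 - 3.1284i


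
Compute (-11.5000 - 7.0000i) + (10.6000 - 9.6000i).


Real: -11.5 + 10.6 = -0.9
Imag: -7 - 9.6 = -16.6

-0.9000 - 16.6000i


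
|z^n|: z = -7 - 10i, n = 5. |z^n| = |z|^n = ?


|z| = sqrt(49+100) = sqrt(149) = 12.2066
|z^5| = |z|^5 = (sqrt(149))^5 = 149^2 * sqrt(149) = 22201*sqrt(149)

|z^5| = 22201*sqrt(149) ≈ 270997.7412


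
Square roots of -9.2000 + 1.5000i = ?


|z| = sqrt(84.64+2.25) = 9.3215
sqrt((|z|+a)/2) = sqrt((9.3215+(-9.2))/2) = sqrt(0.0607) = 0.2465
sqrt((|z|-a)/2) = sqrt((9.3215-(-9.2))/2) = sqrt(9.2607) = 3.0431

±(0.2465 + 3.0431i) i.e. 0.2465 + 3.0431i and -0.2465 - 3.0431i


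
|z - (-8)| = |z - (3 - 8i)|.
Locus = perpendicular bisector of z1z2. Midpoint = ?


Equal distances means the locus is the perpendicular bisector of z1 and z2.
Midpoint = ((-8+3)/2, (0+(-8))/2) = (-2.5000, -4.0000)

Perpendicular bisector through (-2.5000, -4.0000)


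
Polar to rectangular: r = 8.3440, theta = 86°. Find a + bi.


a = 8.3440*cos(86°) = 8.3440*0.069756 = 0.5820
b = 8.3440*sin(86°) = 8.3440*0.997564 = 8.3237

0.5820 + 8.3237i


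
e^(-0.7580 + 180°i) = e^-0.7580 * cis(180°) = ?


e^-0.7580 = 0.4686
cos(180°) = -1
sin(180°) = 0
Real = 0.4686*(-1) = -0.4686
Imag = 0.4686*0 = 0

-0.4686 + 0i


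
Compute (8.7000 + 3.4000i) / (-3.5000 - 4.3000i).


Conjugate of z2 = -3.5000 + 4.3000i
Numerator: (8.7000 + 3.4000i)(-3.5000 + 4.3000i) = -45.0700 + 25.5100i
Denominator: (-3.5)^2 + (-4.3)^2 = 30.74
Result = (-45.0700 + 25.5100i)/30.74

-1.4662 + 0.8299i


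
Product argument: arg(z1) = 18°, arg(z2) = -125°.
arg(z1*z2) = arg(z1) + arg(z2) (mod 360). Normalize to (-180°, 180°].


arg(z1*z2) = 18° - 125° = -107°
Normalized to (-180°, 180°]: -107°

-107°


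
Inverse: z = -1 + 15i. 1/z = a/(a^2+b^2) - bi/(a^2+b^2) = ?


|z|^2 = 1+225 = 226
1/z = (-1 - 15i)/226

1/z = -0.0044 - 0.0664i


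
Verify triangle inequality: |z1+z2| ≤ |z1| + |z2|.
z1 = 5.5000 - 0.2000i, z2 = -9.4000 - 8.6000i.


|z1| = sqrt(5.5^2 + (-0.2)^2) = sqrt(30.29) = 5.5036
|z2| = sqrt((-9.4)^2 + (-8.6)^2) = sqrt(162.32) = 12.7405
z1+z2 = -3.9000 - 8.8000i
|z1+z2| = sqrt(92.65) = 9.6255
|z1|+|z2| = 5.5036 + 12.7405 = 18.2441

|z1+z2| = 9.6255 ≤ |z1|+|z2| = 18.2441 (verified)


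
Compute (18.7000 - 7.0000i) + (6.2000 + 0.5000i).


Real: 18.7 + 6.2 = 24.9
Imag: -7 + 0.5 = -6.5

24.9000 - 6.5000i


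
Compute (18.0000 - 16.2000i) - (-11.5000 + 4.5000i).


Real: 18 + 11.5 = 29.5
Imag: -16.2 - 4.5 = -20.7

29.5000 - 20.7000i


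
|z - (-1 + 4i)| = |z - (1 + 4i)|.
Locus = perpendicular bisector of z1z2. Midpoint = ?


Equal distances means the locus is the perpendicular bisector of z1 and z2.
Midpoint = ((-1+1)/2, (4+4)/2) = (0, 4.0000)

Perpendicular bisector through (0, 4.0000)


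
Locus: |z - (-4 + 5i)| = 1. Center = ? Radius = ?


|z - z0| = r is a circle with center z0 and radius r.
Center = (-4, 5), radius = 1

Circle with center (-4, 5) and radius 1


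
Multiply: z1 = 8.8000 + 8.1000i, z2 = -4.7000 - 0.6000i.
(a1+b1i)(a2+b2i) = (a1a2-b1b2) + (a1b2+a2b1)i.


Real = 8.8*(-4.7) - 8.1*(-0.6) = -41.36 - (-4.86) = -36.5
Imag = 8.8*(-0.6) - (4.7)*8.1 = -5.28 - (38.07) = -43.35

-36.5000 - 43.3500i


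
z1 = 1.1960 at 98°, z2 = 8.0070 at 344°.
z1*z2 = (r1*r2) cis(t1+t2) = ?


r = 1.1960 * 8.0070 = 9.5764
theta = 98° + 344° = 442° = 82° (mod 360)

9.5764 cis(82°)


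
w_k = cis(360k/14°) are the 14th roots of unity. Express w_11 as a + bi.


Angle = 360*11/14 = 282.8571°
a = cos(282.8571°) = 0.2225
b = sin(282.8571°) = -0.9749

0.2225 - 0.9749i


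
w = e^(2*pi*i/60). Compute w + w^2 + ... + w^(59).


With w = e^(2*pi*i/60), all 60 of the 60th roots of unity w^0 = 1, w, ..., w^(59) sum to 0: 1 + w + ... + w^(59) = (1 - w^60)/(1 - w) = 0 since w^60 = 1, w ≠ 1.
Removing the root 1: w + w^2 + ... + w^(59) = 0 - 1 = -1

Sum = -1


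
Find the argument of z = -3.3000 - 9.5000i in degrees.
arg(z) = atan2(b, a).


Re = -3.3, Im = -9.5
arg = atan2(-9.5, -3.3) = -109.1556 degrees

arg(z) = -109.1556 degrees


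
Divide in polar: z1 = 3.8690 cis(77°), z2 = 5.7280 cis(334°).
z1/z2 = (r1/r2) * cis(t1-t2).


r = 3.8690 / 5.7280 = 0.6755
theta = 77° - 334° = -257° = 103° (mod 360)

0.6755 cis(103°)


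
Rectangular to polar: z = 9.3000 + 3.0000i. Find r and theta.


r = sqrt(86.49+9) = sqrt(95.49) = 9.7719
theta = atan2(3, 9.3) = 17.8787 degrees

r = 9.7719, theta = 17.8787 degrees


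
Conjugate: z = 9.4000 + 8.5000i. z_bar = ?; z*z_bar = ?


z_bar = 9.4000 - 8.5000i
z*z_bar = 9.4^2 + 8.5^2 = 88.36 + 72.25 = 160.61

z_bar = 9.4000 - 8.5000i, z*z_bar = 160.61


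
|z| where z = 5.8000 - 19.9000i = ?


|z| = sqrt(5.8^2 + (-19.9)^2) = sqrt(33.64 + 396.01) = sqrt(429.65) = 20.7280

|z| = 20.7280


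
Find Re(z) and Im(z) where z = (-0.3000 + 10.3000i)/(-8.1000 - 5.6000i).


Multiply by conjugate: (-0.3000 + 10.3000i)(-8.1000 + 5.6000i) / ((-8.1)^2 + (-5.6)^2)
Numerator real = -0.3*(-8.1) + 10.3*(-5.6) = -55.25
Numerator imag = 10.3*(-8.1) - (-0.3)*(-5.6) = -85.11
Denominator = 96.97
Re(z) = -55.25/96.97 = -0.5698
Im(z) = -85.11/96.97 = -0.8777

Re(z) = -0.5698, Im(z) = -0.8777


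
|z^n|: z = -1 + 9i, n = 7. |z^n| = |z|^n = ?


|z| = sqrt(1+81) = sqrt(82) = 9.0554
|z^7| = |z|^7 = (sqrt(82))^7 = 82^3 * sqrt(82) = 551368*sqrt(82)

|z^7| = 551368*sqrt(82) ≈ 4992849.5928


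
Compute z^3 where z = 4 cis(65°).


r^3 = 4^3 = 64
n*theta = 3*65° = 195° = 195° (mod 360)
a = 64*cos(195°) = -61.8193
b = 64*sin(195°) = -16.5644

64 cis(195°) = -61.8193 - 16.5644i


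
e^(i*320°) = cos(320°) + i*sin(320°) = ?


cos(320°) = 0.7660
sin(320°) = -0.6428

e^(i*320°) = 0.7660 - 0.6428i


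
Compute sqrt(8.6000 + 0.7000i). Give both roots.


|z| = sqrt(73.96+0.49) = 8.6284
sqrt((|z|+a)/2) = sqrt((8.6284+8.6)/2) = sqrt(8.6142) = 2.9350
sqrt((|z|-a)/2) = sqrt((8.6284-8.6)/2) = sqrt(0.0142) = 0.1193

±(2.9350 + 0.1193i) i.e. 2.9350 + 0.1193i and -2.9350 - 0.1193i


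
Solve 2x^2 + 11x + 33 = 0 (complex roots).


disc = 11^2 - 4*2*33 = 121 - 264 = -143
sqrt(|disc|) = sqrt(143) = 11.9583
Real part = -11/(2*2) = -2.7500
Imag part = 11.9583/(2*2) = 2.9896

-2.7500 ± 2.9896i


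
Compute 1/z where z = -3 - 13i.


|z|^2 = 9+169 = 178
1/z = (-3 + 13i)/178

1/z = -0.0169 + 0.0730i


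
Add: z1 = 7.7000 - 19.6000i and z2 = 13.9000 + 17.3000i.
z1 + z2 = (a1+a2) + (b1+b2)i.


Real: 7.7 + 13.9 = 21.6
Imag: -19.6 + 17.3 = -2.3

21.6000 - 2.3000i


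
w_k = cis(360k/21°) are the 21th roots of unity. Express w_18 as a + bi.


Angle = 360*18/21 = 308.5714°
a = cos(308.5714°) = 0.6235
b = sin(308.5714°) = -0.7818

0.6235 - 0.7818i


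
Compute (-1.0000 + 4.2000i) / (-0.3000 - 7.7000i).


Conjugate of z2 = -0.3000 + 7.7000i
Numerator: (-1.0000 + 4.2000i)(-0.3000 + 7.7000i) = -32.0400 - 8.9600i
Denominator: (-0.3)^2 + (-7.7)^2 = 59.38
Result = (-32.0400 - 8.9600i)/59.38

-0.5396 - 0.1509i


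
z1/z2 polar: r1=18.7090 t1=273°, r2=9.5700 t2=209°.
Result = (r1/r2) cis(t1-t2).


r = 18.7090 / 9.5700 = 1.9550
theta = 273° - 209° = 64° = 64° (mod 360)

1.9550 cis(64°)


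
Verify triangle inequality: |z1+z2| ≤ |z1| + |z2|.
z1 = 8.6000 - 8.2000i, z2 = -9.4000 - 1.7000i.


|z1| = sqrt(8.6^2 + (-8.2)^2) = sqrt(141.2) = 11.8828
|z2| = sqrt((-9.4)^2 + (-1.7)^2) = sqrt(91.25) = 9.5525
z1+z2 = -0.8000 - 9.9000i
|z1+z2| = sqrt(98.65) = 9.9323
|z1|+|z2| = 11.8828 + 9.5525 = 21.4353

|z1+z2| = 9.9323 ≤ |z1|+|z2| = 21.4353 (verified)


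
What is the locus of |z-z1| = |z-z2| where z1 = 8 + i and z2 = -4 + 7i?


Equal distances means the locus is the perpendicular bisector of z1 and z2.
Midpoint = ((8+(-4))/2, (1+7)/2) = (2.0000, 4.0000)

Perpendicular bisector through (2.0000, 4.0000)


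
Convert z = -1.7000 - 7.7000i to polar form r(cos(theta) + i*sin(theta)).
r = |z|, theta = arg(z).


r = sqrt(2.89+59.29) = sqrt(62.18) = 7.8854
theta = atan2(-7.7, -1.7) = -102.4500 degrees

r = 7.8854, theta = -102.4500 degrees


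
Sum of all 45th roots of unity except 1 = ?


With w = e^(2*pi*i/45), all 45 of the 45th roots of unity w^0 = 1, w, ..., w^(44) sum to 0: 1 + w + ... + w^(44) = (1 - w^45)/(1 - w) = 0 since w^45 = 1, w ≠ 1.
Removing the root 1: w + w^2 + ... + w^(44) = 0 - 1 = -1

Sum = -1


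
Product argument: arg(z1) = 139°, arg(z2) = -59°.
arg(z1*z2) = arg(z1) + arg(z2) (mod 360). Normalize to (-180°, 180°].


arg(z1*z2) = 139° - 59° = 80°
Normalized to (-180°, 180°]: 80°

80°


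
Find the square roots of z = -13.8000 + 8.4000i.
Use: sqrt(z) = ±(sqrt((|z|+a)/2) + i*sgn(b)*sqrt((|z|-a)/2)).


|z| = sqrt(190.44+70.56) = 16.1555
sqrt((|z|+a)/2) = sqrt((16.1555+(-13.8))/2) = sqrt(1.1777) = 1.0852
sqrt((|z|-a)/2) = sqrt((16.1555-(-13.8))/2) = sqrt(14.9777) = 3.8701

±(1.0852 + 3.8701i) i.e. 1.0852 + 3.8701i and -1.0852 - 3.8701i


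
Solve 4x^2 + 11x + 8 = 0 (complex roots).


disc = 11^2 - 4*4*8 = 121 - 128 = -7
sqrt(|disc|) = sqrt(7) = 2.6458
Real part = -11/(2*4) = -1.3750
Imag part = 2.6458/(2*4) = 0.3307

-1.3750 ± 0.3307i


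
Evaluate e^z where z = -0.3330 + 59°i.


e^-0.3330 = 0.7168
cos(59°) = 0.515
sin(59°) = 0.8572
Real = 0.7168*0.515 = 0.3692
Imag = 0.7168*0.8572 = 0.6144

0.3692 + 0.6144i


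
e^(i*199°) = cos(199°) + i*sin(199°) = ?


cos(199°) = -0.9455
sin(199°) = -0.3256

e^(i*199°) = -0.9455 - 0.3256i


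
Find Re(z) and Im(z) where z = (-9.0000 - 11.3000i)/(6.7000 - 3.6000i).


Multiply by conjugate: (-9.0000 - 11.3000i)(6.7000 + 3.6000i) / (6.7^2 + (-3.6)^2)
Numerator real = -9*6.7 - (11.3)*(-3.6) = -19.62
Numerator imag = -11.3*6.7 - (-9)*(-3.6) = -108.11
Denominator = 57.85
Re(z) = -19.62/57.85 = -0.3392
Im(z) = -108.11/57.85 = -1.8688

Re(z) = -0.3392, Im(z) = -1.8688


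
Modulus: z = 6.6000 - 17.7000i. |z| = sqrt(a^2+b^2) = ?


|z| = sqrt(6.6^2 + (-17.7)^2) = sqrt(43.56 + 313.29) = sqrt(356.85) = 18.8905

|z| = 18.8905


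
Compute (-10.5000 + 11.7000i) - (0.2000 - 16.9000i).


Real: -10.5 - 0.2 = -10.7
Imag: 11.7 + 16.9 = 28.6

-10.7000 + 28.6000i


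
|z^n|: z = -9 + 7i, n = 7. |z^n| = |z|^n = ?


|z| = sqrt(81+49) = sqrt(130) = 11.4018
|z^7| = |z|^7 = (sqrt(130))^7 = 130^3 * sqrt(130) = 2197000*sqrt(130)

|z^7| = 2197000*sqrt(130) ≈ 25049654.0894


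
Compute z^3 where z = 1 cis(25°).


r^3 = 1^3 = 1
n*theta = 3*25° = 75° = 75° (mod 360)
a = 1*cos(75°) = 0.2588
b = 1*sin(75°) = 0.9659

1 cis(75°) = 0.2588 + 0.9659i


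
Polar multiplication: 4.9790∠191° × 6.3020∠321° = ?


r = 4.9790 * 6.3020 = 31.3777
theta = 191° + 321° = 512° = 152° (mod 360)

31.3777 cis(152°)


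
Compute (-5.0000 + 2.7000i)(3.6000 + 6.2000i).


Real = -5*3.6 - 2.7*6.2 = -18 - 16.74 = -34.74
Imag = -5*6.2 + 3.6*2.7 = -31 + 9.72 = -21.28

-34.7400 - 21.2800i


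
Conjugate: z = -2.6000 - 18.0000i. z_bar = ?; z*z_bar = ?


z_bar = -2.6000 + 18.0000i
z*z_bar = (-2.6)^2 + (-18)^2 = 6.76 + 324 = 330.76

z_bar = -2.6000 + 18.0000i, z*z_bar = 330.76


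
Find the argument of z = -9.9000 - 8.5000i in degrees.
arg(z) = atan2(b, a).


Re = -9.9, Im = -8.5
arg = atan2(-8.5, -9.9) = -139.3511 degrees

arg(z) = -139.3511 degrees


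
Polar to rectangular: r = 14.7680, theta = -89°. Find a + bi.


a = 14.7680*cos(-89°) = 14.7680*0.01745 = 0.2577
b = 14.7680*sin(-89°) = 14.7680*(-0.99985) = -14.7658

0.2577 - 14.7658i


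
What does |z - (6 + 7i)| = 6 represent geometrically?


|z - z0| = r is a circle with center z0 and radius r.
Center = (6, 7), radius = 6

Circle with center (6, 7) and radius 6


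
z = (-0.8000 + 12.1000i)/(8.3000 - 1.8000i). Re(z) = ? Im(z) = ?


Multiply by conjugate: (-0.8000 + 12.1000i)(8.3000 + 1.8000i) / (8.3^2 + (-1.8)^2)
Numerator real = -0.8*8.3 + 12.1*(-1.8) = -28.42
Numerator imag = 12.1*8.3 - (-0.8)*(-1.8) = 98.99
Denominator = 72.13
Re(z) = -28.42/72.13 = -0.3940
Im(z) = 98.99/72.13 = 1.3724

Re(z) = -0.3940, Im(z) = 1.3724


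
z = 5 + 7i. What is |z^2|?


|z| = sqrt(25+49) = sqrt(74) = 8.6023
|z^2| = |z|^2 = (sqrt(74))^2 = 74

|z^2| = 74


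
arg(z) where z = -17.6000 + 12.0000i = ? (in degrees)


Re = -17.6, Im = 12
arg = atan2(12, -17.6) = 145.7131 degrees

arg(z) = 145.7131 degrees


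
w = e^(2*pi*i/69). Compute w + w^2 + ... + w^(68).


With w = e^(2*pi*i/69), all 69 of the 69th roots of unity w^0 = 1, w, ..., w^(68) sum to 0: 1 + w + ... + w^(68) = (1 - w^69)/(1 - w) = 0 since w^69 = 1, w ≠ 1.
Removing the root 1: w + w^2 + ... + w^(68) = 0 - 1 = -1

Sum = -1


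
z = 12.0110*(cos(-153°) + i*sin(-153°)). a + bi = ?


a = 12.0110*cos(-153°) = 12.0110*(-0.89101) = -10.7019
b = 12.0110*sin(-153°) = 12.0110*(-0.45399) = -5.4529

-10.7019 - 5.4529i


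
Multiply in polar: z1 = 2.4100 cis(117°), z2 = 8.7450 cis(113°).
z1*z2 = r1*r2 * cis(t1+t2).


r = 2.4100 * 8.7450 = 21.0755
theta = 117° + 113° = 230° = 230° (mod 360)

21.0755 cis(230°)


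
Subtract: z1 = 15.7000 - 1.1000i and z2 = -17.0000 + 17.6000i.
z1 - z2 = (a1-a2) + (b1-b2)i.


Real: 15.7 + 17 = 32.7
Imag: -1.1 - 17.6 = -18.7

32.7000 - 18.7000i


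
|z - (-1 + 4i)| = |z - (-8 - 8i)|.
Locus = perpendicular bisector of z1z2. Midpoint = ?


Equal distances means the locus is the perpendicular bisector of z1 and z2.
Midpoint = ((-1+(-8))/2, (4+(-8))/2) = (-4.5000, -2.0000)

Perpendicular bisector through (-4.5000, -2.0000)


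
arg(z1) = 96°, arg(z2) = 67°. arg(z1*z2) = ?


arg(z1*z2) = 96° + 67° = 163°
Normalized to (-180°, 180°]: 163°

163°


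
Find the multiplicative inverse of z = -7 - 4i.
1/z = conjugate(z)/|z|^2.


|z|^2 = 49+16 = 65
1/z = (-7 + 4i)/65

1/z = -0.1077 + 0.0615i


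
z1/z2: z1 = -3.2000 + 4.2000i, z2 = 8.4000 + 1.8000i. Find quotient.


Conjugate of z2 = 8.4000 - 1.8000i
Numerator: (-3.2000 + 4.2000i)(8.4000 - 1.8000i) = -19.3200 + 41.0400i
Denominator: 8.4^2 + 1.8^2 = 73.8
Result = (-19.3200 + 41.0400i)/73.8

-0.2618 + 0.5561i


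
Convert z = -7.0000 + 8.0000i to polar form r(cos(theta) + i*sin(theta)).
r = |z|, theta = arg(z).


r = sqrt(49+64) = sqrt(113) = 10.6301
theta = atan2(8, -7) = 131.1859 degrees

r = 10.6301, theta = 131.1859 degrees


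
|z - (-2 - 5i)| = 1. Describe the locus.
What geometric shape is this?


|z - z0| = r is a circle with center z0 and radius r.
Center = (-2, -5), radius = 1

Circle with center (-2, -5) and radius 1


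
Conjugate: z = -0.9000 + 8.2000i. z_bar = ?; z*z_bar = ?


z_bar = -0.9000 - 8.2000i
z*z_bar = (-0.9)^2 + 8.2^2 = 0.81 + 67.24 = 68.05

z_bar = -0.9000 - 8.2000i, z*z_bar = 68.05


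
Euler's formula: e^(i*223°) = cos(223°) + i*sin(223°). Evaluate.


cos(223°) = -0.7314
sin(223°) = -0.6820

e^(i*223°) = -0.7314 - 0.6820i


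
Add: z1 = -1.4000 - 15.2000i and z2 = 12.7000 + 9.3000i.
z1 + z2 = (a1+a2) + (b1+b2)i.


Real: -1.4 + 12.7 = 11.3
Imag: -15.2 + 9.3 = -5.9

11.3000 - 5.9000i


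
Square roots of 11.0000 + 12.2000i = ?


|z| = sqrt(121+148.84) = 16.4268
sqrt((|z|+a)/2) = sqrt((16.4268+11)/2) = sqrt(13.7134) = 3.7032
sqrt((|z|-a)/2) = sqrt((16.4268-11)/2) = sqrt(2.7134) = 1.6472

±(3.7032 + 1.6472i) i.e. 3.7032 + 1.6472i and -3.7032 - 1.6472i


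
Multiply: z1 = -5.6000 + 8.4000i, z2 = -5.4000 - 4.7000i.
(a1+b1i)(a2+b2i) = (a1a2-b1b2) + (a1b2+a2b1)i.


Real = -5.6*(-5.4) - 8.4*(-4.7) = 30.24 - (-39.48) = 69.72
Imag = -5.6*(-4.7) - (5.4)*8.4 = 26.32 - (45.36) = -19.04

69.7200 - 19.0400i


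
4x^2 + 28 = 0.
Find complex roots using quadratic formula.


disc = 0^2 - 4*4*28 = 0 - 448 = -448
sqrt(|disc|) = sqrt(448) = 21.1660
Real part = 0/(2*4) = 0
Imag part = 21.1660/(2*4) = 2.6458

0 ± 2.6458i


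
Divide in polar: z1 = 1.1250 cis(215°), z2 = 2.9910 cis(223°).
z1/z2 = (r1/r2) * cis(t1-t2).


r = 1.1250 / 2.9910 = 0.3761
theta = 215° - 223° = -8° = 352° (mod 360)

0.3761 cis(352°)


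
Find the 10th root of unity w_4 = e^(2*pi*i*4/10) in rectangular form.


Angle = 360*4/10 = 144°
a = cos(144°) = -0.8090
b = sin(144°) = 0.5878

-0.8090 + 0.5878i


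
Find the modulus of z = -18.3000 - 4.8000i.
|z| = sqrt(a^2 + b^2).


|z| = sqrt((-18.3)^2 + (-4.8)^2) = sqrt(334.89 + 23.04) = sqrt(357.93) = 18.9190

|z| = 18.9190


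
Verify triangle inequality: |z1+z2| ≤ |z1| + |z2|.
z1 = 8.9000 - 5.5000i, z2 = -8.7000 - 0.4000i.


|z1| = sqrt(8.9^2 + (-5.5)^2) = sqrt(109.46) = 10.4623
|z2| = sqrt((-8.7)^2 + (-0.4)^2) = sqrt(75.85) = 8.7092
z1+z2 = 0.2000 - 5.9000i
|z1+z2| = sqrt(34.85) = 5.9034
|z1|+|z2| = 10.4623 + 8.7092 = 19.1715

|z1+z2| = 5.9034 ≤ |z1|+|z2| = 19.1715 (verified)
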